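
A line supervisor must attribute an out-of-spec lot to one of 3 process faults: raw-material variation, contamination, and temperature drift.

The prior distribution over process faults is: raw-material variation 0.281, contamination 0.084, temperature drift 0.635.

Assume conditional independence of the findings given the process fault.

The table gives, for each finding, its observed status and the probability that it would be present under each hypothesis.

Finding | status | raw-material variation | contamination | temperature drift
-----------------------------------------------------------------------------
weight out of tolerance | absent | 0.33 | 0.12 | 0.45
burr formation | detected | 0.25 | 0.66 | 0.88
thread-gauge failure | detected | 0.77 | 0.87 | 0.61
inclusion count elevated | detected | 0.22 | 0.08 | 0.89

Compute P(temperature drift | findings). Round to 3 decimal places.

0.936

Multiply each prior by the joint likelihood of the evidence pattern (using 1 − P(present | H) for each absent finding):
  raw-material variation: 0.281 × (1 − 0.33) × 0.25 × 0.77 × 0.22 = 0.0079732
  contamination: 0.084 × (1 − 0.12) × 0.66 × 0.87 × 0.08 = 0.0033956
  temperature drift: 0.635 × (1 − 0.45) × 0.88 × 0.61 × 0.89 = 0.16685
Marginal likelihood of the evidence = 0.17822.
P(temperature drift | evidence) = 0.16685 / 0.17822 ≈ 0.936.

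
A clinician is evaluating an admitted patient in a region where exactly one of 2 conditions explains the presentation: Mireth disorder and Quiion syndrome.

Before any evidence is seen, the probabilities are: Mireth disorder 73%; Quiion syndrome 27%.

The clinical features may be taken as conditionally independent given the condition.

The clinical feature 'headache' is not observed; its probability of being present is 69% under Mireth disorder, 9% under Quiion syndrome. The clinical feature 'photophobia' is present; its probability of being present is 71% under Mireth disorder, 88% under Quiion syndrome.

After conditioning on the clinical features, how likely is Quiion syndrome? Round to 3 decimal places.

0.574

Multiply each prior by the joint likelihood of the clinical feature pattern (using 1 − P(present | H) for each absent clinical feature):
  Mireth disorder: 0.73 × (1 − 0.69) × 0.71 = 0.16067
  Quiion syndrome: 0.27 × (1 − 0.09) × 0.88 = 0.21622
The unnormalized weights sum to 0.37689.
P(Quiion syndrome | evidence) = 0.21622 / 0.37689 ≈ 0.574.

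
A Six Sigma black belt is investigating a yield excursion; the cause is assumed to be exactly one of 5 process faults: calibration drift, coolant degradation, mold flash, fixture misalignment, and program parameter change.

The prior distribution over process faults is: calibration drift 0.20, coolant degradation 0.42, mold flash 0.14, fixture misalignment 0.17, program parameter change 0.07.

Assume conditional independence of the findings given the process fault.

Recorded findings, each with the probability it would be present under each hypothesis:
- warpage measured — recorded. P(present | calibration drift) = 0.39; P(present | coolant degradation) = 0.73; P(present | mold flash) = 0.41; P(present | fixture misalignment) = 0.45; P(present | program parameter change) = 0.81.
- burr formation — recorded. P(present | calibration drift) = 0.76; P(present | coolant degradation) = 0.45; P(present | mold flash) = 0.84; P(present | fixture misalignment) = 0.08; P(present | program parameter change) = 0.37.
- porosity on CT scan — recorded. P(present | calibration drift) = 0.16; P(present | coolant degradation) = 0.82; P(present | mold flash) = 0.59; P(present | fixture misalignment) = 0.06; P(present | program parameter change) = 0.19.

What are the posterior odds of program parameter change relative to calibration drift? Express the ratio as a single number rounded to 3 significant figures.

0.420

The normalizing constant cancels in an odds ratio, so compute prior × likelihood for the two hypotheses only:
  program parameter change: 0.07 × 0.81 × 0.37 × 0.19 = 0.003986
  calibration drift: 0.20 × 0.39 × 0.76 × 0.16 = 0.0094848
Odds(program parameter change : calibration drift) = 0.003986 / 0.0094848 ≈ 0.420.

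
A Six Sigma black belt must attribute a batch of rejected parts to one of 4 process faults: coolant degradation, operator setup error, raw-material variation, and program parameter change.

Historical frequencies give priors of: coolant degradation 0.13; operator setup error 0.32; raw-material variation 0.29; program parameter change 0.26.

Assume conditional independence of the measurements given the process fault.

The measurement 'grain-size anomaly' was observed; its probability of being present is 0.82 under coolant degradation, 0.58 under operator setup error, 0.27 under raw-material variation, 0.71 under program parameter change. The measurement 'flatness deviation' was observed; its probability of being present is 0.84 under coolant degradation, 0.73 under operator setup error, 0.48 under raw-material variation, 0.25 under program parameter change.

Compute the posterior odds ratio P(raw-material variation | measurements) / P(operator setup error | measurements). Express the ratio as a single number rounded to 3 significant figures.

0.277

Unnormalized posterior weight (prior times the measurement likelihoods) for each of the two hypotheses:
  raw-material variation: 0.29 × 0.27 × 0.48 = 0.037584
  operator setup error: 0.32 × 0.58 × 0.73 = 0.13549
Odds(raw-material variation : operator setup error) = 0.037584 / 0.13549 ≈ 0.277.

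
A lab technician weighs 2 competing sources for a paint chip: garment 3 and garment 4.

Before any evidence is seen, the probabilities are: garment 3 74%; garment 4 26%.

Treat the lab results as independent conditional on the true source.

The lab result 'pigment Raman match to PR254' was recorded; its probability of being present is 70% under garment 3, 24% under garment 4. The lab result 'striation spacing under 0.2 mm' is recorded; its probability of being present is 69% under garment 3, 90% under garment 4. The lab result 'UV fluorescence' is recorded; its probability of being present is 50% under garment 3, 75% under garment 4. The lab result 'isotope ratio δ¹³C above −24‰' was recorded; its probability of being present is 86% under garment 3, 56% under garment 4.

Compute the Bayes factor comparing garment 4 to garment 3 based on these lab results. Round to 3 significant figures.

Joint likelihood of the lab result pattern under each hypothesis:
  garment 4: 0.24 × 0.90 × 0.75 × 0.56 = 0.09072
  garment 3: 0.70 × 0.69 × 0.50 × 0.86 = 0.20769
Bayes factor = 0.09072 / 0.20769 ≈ 0.437

0.437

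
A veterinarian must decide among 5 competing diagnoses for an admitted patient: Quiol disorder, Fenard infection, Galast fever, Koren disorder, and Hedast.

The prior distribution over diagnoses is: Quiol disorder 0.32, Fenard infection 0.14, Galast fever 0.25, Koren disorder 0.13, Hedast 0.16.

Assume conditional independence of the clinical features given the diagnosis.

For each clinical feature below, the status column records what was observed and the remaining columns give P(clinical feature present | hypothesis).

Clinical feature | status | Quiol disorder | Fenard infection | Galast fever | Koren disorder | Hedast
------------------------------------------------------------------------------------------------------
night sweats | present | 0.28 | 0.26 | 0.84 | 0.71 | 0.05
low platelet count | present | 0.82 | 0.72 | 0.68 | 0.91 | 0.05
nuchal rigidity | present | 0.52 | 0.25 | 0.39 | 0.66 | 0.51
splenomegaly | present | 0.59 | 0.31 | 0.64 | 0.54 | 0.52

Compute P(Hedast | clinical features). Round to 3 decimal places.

By Bayes' rule with conditional independence, the unnormalized weight for each hypothesis is prior × ∏ likelihoods:
  Quiol disorder: 0.32 × 0.28 × 0.82 × 0.52 × 0.59 = 0.022541
  Fenard infection: 0.14 × 0.26 × 0.72 × 0.25 × 0.31 = 0.0020311
  Galast fever: 0.25 × 0.84 × 0.68 × 0.39 × 0.64 = 0.035643
  Koren disorder: 0.13 × 0.71 × 0.91 × 0.66 × 0.54 = 0.029935
  Hedast: 0.16 × 0.05 × 0.05 × 0.51 × 0.52 = 0.00010608
The unnormalized weights sum to 0.090256.
P(Hedast | evidence) = 0.00010608 / 0.090256 ≈ 0.001.

0.001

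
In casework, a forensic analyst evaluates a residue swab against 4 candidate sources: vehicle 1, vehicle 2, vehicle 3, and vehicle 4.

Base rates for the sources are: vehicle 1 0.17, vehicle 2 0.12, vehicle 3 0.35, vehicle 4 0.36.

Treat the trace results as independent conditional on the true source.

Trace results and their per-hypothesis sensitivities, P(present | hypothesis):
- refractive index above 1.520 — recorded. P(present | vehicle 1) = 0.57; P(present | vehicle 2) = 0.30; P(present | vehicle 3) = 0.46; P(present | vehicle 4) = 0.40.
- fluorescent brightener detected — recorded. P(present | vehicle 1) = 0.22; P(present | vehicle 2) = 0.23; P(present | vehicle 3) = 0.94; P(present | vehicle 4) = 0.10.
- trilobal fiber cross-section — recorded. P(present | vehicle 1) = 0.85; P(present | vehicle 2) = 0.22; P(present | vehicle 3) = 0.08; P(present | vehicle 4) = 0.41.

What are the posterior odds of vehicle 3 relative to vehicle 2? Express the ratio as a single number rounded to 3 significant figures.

6.65

Posterior odds equal prior odds times the likelihood ratio; only the two competing hypotheses matter.
  vehicle 3: 0.35 × 0.46 × 0.94 × 0.08 = 0.012107
  vehicle 2: 0.12 × 0.30 × 0.23 × 0.22 = 0.0018216
Posterior odds = 0.012107 / 0.0018216 ≈ 6.65.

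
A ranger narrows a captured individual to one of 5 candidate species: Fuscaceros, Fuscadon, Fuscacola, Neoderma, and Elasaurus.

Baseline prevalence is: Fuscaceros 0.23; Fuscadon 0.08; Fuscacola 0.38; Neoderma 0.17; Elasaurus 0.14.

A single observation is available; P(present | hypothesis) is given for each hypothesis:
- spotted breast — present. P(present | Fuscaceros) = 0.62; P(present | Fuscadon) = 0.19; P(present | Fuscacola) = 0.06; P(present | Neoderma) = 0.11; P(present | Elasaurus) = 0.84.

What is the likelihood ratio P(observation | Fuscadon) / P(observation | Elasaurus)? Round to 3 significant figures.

Likelihood of this observation under each hypothesis:
  Fuscadon: 0.19
  Elasaurus: 0.84
Bayes factor = 0.19 / 0.84 ≈ 0.226

0.226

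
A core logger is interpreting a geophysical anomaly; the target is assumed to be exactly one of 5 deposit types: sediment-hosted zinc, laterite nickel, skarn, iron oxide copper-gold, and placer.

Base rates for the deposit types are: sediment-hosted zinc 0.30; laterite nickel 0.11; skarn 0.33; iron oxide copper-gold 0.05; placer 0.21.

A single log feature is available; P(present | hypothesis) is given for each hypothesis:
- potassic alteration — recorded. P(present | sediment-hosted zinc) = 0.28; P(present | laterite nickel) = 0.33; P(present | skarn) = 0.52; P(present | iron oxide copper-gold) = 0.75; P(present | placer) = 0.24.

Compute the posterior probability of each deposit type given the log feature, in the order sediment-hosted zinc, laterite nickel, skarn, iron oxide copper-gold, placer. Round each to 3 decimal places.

Multiply each prior by the likelihood of the log feature:
  sediment-hosted zinc: 0.30 × 0.28 = 0.084
  laterite nickel: 0.11 × 0.33 = 0.0363
  skarn: 0.33 × 0.52 = 0.1716
  iron oxide copper-gold: 0.05 × 0.75 = 0.0375
  placer: 0.21 × 0.24 = 0.0504
Normalizing constant Z = 0.084 + 0.0363 + 0.1716 + 0.0375 + 0.0504 = 0.3798.
P(sediment-hosted zinc | evidence) = 0.084 / 0.3798 ≈ 0.221
P(laterite nickel | evidence) = 0.0363 / 0.3798 ≈ 0.096
P(skarn | evidence) = 0.1716 / 0.3798 ≈ 0.452
P(iron oxide copper-gold | evidence) = 0.0375 / 0.3798 ≈ 0.099
P(placer | evidence) = 0.0504 / 0.3798 ≈ 0.133

0.221, 0.096, 0.452, 0.099, 0.133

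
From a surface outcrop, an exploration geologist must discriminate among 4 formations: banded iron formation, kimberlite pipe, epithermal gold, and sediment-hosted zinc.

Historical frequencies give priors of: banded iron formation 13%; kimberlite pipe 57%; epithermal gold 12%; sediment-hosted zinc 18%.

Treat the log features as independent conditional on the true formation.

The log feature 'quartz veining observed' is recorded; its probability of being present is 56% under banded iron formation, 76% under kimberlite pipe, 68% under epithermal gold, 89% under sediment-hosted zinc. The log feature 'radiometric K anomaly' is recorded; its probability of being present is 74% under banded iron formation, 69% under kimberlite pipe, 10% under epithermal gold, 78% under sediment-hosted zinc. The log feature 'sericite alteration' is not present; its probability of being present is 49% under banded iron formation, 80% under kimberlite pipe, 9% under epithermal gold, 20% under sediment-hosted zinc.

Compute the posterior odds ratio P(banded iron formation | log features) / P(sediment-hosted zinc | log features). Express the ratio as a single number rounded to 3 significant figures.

0.275

Unnormalized posterior weight (prior times the log feature likelihoods) for each of the two hypotheses (using 1 − P(present | H) for each absent log feature):
  banded iron formation: 0.13 × 0.56 × 0.74 × (1 − 0.49) = 0.027475
  sediment-hosted zinc: 0.18 × 0.89 × 0.78 × (1 − 0.20) = 0.099965
Posterior odds = 0.027475 / 0.099965 ≈ 0.275.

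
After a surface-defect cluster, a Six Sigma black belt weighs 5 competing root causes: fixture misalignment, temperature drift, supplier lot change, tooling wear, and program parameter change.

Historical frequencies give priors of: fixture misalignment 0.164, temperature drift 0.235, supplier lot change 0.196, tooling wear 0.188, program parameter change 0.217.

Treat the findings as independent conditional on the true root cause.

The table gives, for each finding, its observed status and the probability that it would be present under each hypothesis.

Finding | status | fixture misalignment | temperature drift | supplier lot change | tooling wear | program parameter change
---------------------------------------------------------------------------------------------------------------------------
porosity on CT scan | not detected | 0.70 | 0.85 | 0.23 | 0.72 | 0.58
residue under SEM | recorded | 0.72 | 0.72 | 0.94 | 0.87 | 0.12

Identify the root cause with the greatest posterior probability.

By Bayes' rule with conditional independence, the unnormalized weight for each hypothesis is prior × ∏ likelihoods (using 1 − P(present | H) for each absent finding):
  fixture misalignment: 0.164 × (1 − 0.70) × 0.72 = 0.035424
  temperature drift: 0.235 × (1 − 0.85) × 0.72 = 0.02538
  supplier lot change: 0.196 × (1 − 0.23) × 0.94 = 0.14186
  tooling wear: 0.188 × (1 − 0.72) × 0.87 = 0.045797
  program parameter change: 0.217 × (1 − 0.58) × 0.12 = 0.010937
The unnormalized weights sum to 0.2594.
P(fixture misalignment | evidence) ≈ 0.035424 / 0.2594 ≈ 0.137
P(temperature drift | evidence) ≈ 0.02538 / 0.2594 ≈ 0.098
P(supplier lot change | evidence) ≈ 0.14186 / 0.2594 ≈ 0.547
P(tooling wear | evidence) ≈ 0.045797 / 0.2594 ≈ 0.177
P(program parameter change | evidence) ≈ 0.010937 / 0.2594 ≈ 0.042
The largest is 0.547, so supplier lot change is most probable.

supplier lot change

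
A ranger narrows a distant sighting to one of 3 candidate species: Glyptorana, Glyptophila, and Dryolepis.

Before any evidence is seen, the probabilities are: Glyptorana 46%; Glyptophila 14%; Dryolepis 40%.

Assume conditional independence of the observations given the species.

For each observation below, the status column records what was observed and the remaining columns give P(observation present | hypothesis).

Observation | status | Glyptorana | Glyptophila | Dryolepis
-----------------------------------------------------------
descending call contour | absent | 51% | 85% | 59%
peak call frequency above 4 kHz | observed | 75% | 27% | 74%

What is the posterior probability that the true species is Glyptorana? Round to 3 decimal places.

0.571

For each hypothesis, the unnormalized posterior weight is prior × product of the observation likelihoods (using 1 − P(present | H) for each absent observation):
  Glyptorana: 0.46 × (1 − 0.51) × 0.75 = 0.16905
  Glyptophila: 0.14 × (1 − 0.85) × 0.27 = 0.00567
  Dryolepis: 0.40 × (1 − 0.59) × 0.74 = 0.12136
Normalizing constant Z = 0.16905 + 0.00567 + 0.12136 = 0.29608.
P(Glyptorana | evidence) = 0.16905 / 0.29608 ≈ 0.571.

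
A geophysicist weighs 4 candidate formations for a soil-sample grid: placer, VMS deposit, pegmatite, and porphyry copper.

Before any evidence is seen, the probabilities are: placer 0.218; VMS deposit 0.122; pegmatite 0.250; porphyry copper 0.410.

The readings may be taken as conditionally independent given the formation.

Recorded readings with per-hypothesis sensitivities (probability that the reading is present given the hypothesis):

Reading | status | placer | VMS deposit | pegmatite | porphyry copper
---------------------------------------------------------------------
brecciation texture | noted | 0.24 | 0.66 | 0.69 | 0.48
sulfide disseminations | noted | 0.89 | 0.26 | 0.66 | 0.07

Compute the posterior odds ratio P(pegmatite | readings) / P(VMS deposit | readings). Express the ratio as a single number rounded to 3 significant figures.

Posterior odds equal prior odds times the likelihood ratio; only the two competing hypotheses matter.
  pegmatite: 0.250 × 0.69 × 0.66 = 0.11385
  VMS deposit: 0.122 × 0.66 × 0.26 = 0.020935
Odds(pegmatite : VMS deposit) = 0.11385 / 0.020935 ≈ 5.44.

5.44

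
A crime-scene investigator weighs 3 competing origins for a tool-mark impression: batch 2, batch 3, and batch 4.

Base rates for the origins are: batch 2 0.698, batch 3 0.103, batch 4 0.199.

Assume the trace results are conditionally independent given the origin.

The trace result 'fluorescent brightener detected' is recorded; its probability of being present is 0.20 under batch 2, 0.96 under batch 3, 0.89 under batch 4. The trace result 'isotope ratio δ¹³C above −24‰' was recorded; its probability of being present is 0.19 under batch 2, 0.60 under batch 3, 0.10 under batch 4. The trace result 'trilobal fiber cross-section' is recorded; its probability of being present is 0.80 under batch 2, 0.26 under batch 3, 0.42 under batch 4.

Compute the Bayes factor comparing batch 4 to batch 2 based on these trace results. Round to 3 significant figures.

1.23

Take the product of per-trace result likelihoods under each hypothesis, then divide.
  batch 4: 0.89 × 0.10 × 0.42 = 0.03738
  batch 2: 0.20 × 0.19 × 0.80 = 0.0304
Bayes factor = 0.03738 / 0.0304 ≈ 1.23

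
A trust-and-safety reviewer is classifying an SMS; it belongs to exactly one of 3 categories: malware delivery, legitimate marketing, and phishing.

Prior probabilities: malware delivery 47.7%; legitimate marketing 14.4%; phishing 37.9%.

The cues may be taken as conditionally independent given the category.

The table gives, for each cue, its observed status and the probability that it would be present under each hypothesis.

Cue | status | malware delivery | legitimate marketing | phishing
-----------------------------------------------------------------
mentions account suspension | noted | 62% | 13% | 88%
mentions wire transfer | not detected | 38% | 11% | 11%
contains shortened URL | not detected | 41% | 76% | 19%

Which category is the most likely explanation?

For each hypothesis, the unnormalized posterior weight is prior × product of the cue likelihoods (using 1 − P(present | H) for each absent cue):
  malware delivery: 0.477 × 0.62 × (1 − 0.38) × (1 − 0.41) = 0.10818
  legitimate marketing: 0.144 × 0.13 × (1 − 0.11) × (1 − 0.76) = 0.0039986
  phishing: 0.379 × 0.88 × (1 − 0.11) × (1 − 0.19) = 0.24043
The unnormalized weights sum to 0.35261.
P(malware delivery | evidence) ≈ 0.10818 / 0.35261 ≈ 0.307
P(legitimate marketing | evidence) ≈ 0.0039986 / 0.35261 ≈ 0.011
P(phishing | evidence) ≈ 0.24043 / 0.35261 ≈ 0.682
The largest is 0.682, so phishing is most probable.

phishing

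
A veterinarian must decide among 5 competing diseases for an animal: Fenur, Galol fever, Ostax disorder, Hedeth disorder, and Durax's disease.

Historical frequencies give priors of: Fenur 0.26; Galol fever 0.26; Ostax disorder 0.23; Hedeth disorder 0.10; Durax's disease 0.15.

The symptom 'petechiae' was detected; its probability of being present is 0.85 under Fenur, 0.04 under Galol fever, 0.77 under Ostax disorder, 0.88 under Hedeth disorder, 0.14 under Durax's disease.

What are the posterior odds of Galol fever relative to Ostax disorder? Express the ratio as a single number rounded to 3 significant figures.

The normalizing constant cancels in an odds ratio, so compute prior × likelihood for the two hypotheses only:
  Galol fever: 0.26 × 0.04 = 0.0104
  Ostax disorder: 0.23 × 0.77 = 0.1771
Posterior odds = 0.0104 / 0.1771 ≈ 0.0587.

0.0587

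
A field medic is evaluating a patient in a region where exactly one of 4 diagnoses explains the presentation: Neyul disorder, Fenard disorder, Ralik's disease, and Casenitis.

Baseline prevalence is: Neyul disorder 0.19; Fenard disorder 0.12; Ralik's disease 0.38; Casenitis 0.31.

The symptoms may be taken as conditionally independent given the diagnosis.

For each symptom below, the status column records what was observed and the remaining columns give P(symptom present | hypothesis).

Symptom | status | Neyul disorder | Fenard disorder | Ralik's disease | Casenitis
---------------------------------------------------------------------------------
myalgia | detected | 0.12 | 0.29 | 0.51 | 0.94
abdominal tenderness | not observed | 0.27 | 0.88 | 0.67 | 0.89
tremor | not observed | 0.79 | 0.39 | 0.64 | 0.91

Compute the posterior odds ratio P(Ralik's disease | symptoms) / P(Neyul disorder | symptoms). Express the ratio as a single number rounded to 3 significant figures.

Unnormalized posterior weight (prior times the symptom likelihoods) for each of the two hypotheses (using 1 − P(present | H) for each absent symptom):
  Ralik's disease: 0.38 × 0.51 × (1 − 0.67) × (1 − 0.64) = 0.023023
  Neyul disorder: 0.19 × 0.12 × (1 − 0.27) × (1 − 0.79) = 0.0034952
Posterior odds = 0.023023 / 0.0034952 ≈ 6.59.

6.59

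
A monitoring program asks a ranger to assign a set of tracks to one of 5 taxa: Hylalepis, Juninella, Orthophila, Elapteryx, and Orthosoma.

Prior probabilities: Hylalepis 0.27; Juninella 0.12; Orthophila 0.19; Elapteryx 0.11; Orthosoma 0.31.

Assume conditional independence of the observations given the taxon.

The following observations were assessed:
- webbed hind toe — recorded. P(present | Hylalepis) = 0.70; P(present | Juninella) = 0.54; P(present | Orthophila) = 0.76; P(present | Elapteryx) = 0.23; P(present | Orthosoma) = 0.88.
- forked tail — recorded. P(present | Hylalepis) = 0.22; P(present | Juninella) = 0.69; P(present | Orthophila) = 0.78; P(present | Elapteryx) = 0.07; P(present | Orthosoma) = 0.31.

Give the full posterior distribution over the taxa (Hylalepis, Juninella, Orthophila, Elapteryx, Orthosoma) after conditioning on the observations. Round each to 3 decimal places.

0.146, 0.157, 0.395, 0.006, 0.296

Multiply each prior by the joint likelihood of the evidence pattern:
  Hylalepis: 0.27 × 0.70 × 0.22 = 0.04158
  Juninella: 0.12 × 0.54 × 0.69 = 0.044712
  Orthophila: 0.19 × 0.76 × 0.78 = 0.11263
  Elapteryx: 0.11 × 0.23 × 0.07 = 0.001771
  Orthosoma: 0.31 × 0.88 × 0.31 = 0.084568
The unnormalized weights sum to 0.28526.
P(Hylalepis | evidence) = 0.04158 / 0.28526 ≈ 0.146
P(Juninella | evidence) = 0.044712 / 0.28526 ≈ 0.157
P(Orthophila | evidence) = 0.11263 / 0.28526 ≈ 0.395
P(Elapteryx | evidence) = 0.001771 / 0.28526 ≈ 0.006
P(Orthosoma | evidence) = 0.084568 / 0.28526 ≈ 0.296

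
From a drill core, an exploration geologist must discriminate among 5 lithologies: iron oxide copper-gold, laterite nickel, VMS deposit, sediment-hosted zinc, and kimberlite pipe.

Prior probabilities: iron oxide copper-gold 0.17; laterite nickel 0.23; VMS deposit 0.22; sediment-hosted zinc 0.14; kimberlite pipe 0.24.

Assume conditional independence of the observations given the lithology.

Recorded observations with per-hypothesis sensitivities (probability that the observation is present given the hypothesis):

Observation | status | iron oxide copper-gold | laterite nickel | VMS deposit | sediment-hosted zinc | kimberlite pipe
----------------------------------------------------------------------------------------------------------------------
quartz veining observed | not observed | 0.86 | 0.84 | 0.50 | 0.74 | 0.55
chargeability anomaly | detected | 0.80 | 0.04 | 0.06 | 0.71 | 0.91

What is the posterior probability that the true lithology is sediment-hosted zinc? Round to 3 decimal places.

For each hypothesis, the unnormalized posterior weight is prior × product of the observation likelihoods (using 1 − P(present | H) for each absent observation):
  iron oxide copper-gold: 0.17 × (1 − 0.86) × 0.80 = 0.01904
  laterite nickel: 0.23 × (1 − 0.84) × 0.04 = 0.001472
  VMS deposit: 0.22 × (1 − 0.50) × 0.06 = 0.0066
  sediment-hosted zinc: 0.14 × (1 − 0.74) × 0.71 = 0.025844
  kimberlite pipe: 0.24 × (1 − 0.55) × 0.91 = 0.09828
Normalizing constant Z = 0.01904 + 0.001472 + 0.0066 + 0.025844 + 0.09828 = 0.15124.
P(sediment-hosted zinc | evidence) = 0.025844 / 0.15124 ≈ 0.171.

0.171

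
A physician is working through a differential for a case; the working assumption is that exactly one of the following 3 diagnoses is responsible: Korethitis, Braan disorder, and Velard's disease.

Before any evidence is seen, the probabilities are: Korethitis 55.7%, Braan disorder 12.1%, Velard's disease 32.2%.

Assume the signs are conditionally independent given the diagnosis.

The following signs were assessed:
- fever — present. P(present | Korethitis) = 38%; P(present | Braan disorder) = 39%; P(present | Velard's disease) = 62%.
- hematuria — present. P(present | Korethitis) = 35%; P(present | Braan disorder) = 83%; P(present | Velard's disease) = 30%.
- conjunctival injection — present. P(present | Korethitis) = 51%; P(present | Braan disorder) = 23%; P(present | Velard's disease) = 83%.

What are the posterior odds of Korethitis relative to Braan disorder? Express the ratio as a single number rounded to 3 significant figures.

4.19

Posterior odds equal prior odds times the likelihood ratio; only the two competing hypotheses matter.
  Korethitis: 0.557 × 0.38 × 0.35 × 0.51 = 0.037781
  Braan disorder: 0.121 × 0.39 × 0.83 × 0.23 = 0.0090086
Posterior odds = 0.037781 / 0.0090086 ≈ 4.19.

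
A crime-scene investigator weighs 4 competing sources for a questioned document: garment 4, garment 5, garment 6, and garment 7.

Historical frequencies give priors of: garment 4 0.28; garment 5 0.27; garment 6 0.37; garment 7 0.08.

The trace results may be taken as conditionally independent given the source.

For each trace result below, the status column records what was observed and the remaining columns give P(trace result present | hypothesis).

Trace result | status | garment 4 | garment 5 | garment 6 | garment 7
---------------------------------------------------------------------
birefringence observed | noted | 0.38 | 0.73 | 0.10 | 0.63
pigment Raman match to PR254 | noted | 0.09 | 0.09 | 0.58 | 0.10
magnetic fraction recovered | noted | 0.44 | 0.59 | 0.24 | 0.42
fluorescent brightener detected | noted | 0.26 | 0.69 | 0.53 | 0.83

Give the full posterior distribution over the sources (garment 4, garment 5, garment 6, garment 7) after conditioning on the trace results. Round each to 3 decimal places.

0.086, 0.564, 0.213, 0.137

For each hypothesis, the unnormalized posterior weight is prior × product of the trace result likelihoods:
  garment 4: 0.28 × 0.38 × 0.09 × 0.44 × 0.26 = 0.0010955
  garment 5: 0.27 × 0.73 × 0.09 × 0.59 × 0.69 = 0.0072215
  garment 6: 0.37 × 0.10 × 0.58 × 0.24 × 0.53 = 0.0027297
  garment 7: 0.08 × 0.63 × 0.10 × 0.42 × 0.83 = 0.0017569
Marginal likelihood of the evidence = 0.012804.
P(garment 4 | evidence) = 0.0010955 / 0.012804 ≈ 0.086
P(garment 5 | evidence) = 0.0072215 / 0.012804 ≈ 0.564
P(garment 6 | evidence) = 0.0027297 / 0.012804 ≈ 0.213
P(garment 7 | evidence) = 0.0017569 / 0.012804 ≈ 0.137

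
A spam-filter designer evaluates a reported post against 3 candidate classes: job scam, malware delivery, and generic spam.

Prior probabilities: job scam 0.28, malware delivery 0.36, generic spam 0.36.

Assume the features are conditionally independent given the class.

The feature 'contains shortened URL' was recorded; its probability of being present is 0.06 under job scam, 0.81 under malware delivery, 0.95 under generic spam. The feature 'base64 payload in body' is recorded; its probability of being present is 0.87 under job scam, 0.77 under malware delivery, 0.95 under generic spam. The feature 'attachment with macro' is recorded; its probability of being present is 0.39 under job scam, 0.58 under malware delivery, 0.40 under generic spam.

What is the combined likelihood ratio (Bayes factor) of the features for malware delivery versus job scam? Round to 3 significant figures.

17.8

The Bayes factor is the ratio of the joint likelihoods of the feature pattern under the two hypotheses.
  malware delivery: 0.81 × 0.77 × 0.58 = 0.36175
  job scam: 0.06 × 0.87 × 0.39 = 0.020358
Bayes factor = 0.36175 / 0.020358 ≈ 17.8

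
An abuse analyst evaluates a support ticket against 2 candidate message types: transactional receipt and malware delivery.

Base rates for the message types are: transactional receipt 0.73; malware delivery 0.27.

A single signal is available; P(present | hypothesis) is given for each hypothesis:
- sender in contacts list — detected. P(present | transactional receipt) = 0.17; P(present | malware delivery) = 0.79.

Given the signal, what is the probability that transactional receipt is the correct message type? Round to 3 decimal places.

By Bayes' rule, the unnormalized weight for each hypothesis is prior × likelihood:
  transactional receipt: 0.73 × 0.17 = 0.1241
  malware delivery: 0.27 × 0.79 = 0.2133
Marginal likelihood of the evidence = 0.3374.
P(transactional receipt | evidence) = 0.1241 / 0.3374 ≈ 0.368.

0.368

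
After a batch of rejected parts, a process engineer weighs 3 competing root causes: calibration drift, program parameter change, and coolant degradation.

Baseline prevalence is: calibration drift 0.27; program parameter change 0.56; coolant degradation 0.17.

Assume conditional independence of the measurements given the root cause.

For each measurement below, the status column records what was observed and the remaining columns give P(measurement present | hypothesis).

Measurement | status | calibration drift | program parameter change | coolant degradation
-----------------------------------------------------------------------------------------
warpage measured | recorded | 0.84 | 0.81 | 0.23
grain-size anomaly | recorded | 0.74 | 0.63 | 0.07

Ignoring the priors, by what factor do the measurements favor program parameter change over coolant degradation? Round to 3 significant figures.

The Bayes factor is the ratio of the joint likelihoods of the measurement pattern under the two hypotheses.
  program parameter change: 0.81 × 0.63 = 0.5103
  coolant degradation: 0.23 × 0.07 = 0.0161
Bayes factor = 0.5103 / 0.0161 ≈ 31.7

31.7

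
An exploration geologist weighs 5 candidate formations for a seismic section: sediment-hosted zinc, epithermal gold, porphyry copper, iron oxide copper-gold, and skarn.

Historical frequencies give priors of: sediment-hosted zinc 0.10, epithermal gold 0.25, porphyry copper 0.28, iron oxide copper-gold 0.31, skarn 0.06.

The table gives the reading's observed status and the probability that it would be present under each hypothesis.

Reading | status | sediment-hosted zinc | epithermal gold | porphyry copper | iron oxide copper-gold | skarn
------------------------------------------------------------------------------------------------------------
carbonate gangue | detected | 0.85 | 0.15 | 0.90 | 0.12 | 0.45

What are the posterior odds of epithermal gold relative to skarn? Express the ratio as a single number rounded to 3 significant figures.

1.39

Posterior odds equal prior odds times the likelihood ratio; only the two competing hypotheses matter.
  epithermal gold: 0.25 × 0.15 = 0.0375
  skarn: 0.06 × 0.45 = 0.027
Posterior odds = 0.0375 / 0.027 ≈ 1.39.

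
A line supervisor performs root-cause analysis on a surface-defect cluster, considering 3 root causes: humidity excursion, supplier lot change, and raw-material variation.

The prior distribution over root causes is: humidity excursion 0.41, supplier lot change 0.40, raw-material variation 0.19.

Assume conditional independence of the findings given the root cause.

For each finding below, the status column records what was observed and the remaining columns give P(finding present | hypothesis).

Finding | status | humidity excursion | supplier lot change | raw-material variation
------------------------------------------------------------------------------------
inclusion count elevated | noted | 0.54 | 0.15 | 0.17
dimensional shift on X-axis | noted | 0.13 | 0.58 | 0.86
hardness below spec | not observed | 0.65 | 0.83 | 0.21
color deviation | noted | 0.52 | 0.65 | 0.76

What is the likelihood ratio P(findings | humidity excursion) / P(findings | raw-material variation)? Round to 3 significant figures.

The Bayes factor is the ratio of the joint likelihoods of the evidence pattern under the two hypotheses (using 1 − P(present | H) for each absent finding).
  humidity excursion: 0.54 × 0.13 × (1 − 0.65) × 0.52 = 0.012776
  raw-material variation: 0.17 × 0.86 × (1 − 0.21) × 0.76 = 0.087778
Bayes factor = 0.012776 / 0.087778 ≈ 0.146

0.146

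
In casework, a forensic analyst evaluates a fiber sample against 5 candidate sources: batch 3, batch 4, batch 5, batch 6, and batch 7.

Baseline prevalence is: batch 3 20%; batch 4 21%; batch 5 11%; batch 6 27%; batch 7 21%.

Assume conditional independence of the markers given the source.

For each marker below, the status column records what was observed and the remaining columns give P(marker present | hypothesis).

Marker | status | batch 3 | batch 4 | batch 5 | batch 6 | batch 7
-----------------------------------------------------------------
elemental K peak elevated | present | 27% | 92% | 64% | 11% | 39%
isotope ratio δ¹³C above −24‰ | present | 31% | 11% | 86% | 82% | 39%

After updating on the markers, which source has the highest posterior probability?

batch 5

By Bayes' rule with conditional independence, the unnormalized weight for each hypothesis is prior × ∏ likelihoods:
  batch 3: 0.20 × 0.27 × 0.31 = 0.01674
  batch 4: 0.21 × 0.92 × 0.11 = 0.021252
  batch 5: 0.11 × 0.64 × 0.86 = 0.060544
  batch 6: 0.27 × 0.11 × 0.82 = 0.024354
  batch 7: 0.21 × 0.39 × 0.39 = 0.031941
The unnormalized weights sum to 0.15483.
P(batch 3 | evidence) ≈ 0.01674 / 0.15483 ≈ 0.108
P(batch 4 | evidence) ≈ 0.021252 / 0.15483 ≈ 0.137
P(batch 5 | evidence) ≈ 0.060544 / 0.15483 ≈ 0.391
P(batch 6 | evidence) ≈ 0.024354 / 0.15483 ≈ 0.157
P(batch 7 | evidence) ≈ 0.031941 / 0.15483 ≈ 0.206
The largest is 0.391, so batch 5 is most probable.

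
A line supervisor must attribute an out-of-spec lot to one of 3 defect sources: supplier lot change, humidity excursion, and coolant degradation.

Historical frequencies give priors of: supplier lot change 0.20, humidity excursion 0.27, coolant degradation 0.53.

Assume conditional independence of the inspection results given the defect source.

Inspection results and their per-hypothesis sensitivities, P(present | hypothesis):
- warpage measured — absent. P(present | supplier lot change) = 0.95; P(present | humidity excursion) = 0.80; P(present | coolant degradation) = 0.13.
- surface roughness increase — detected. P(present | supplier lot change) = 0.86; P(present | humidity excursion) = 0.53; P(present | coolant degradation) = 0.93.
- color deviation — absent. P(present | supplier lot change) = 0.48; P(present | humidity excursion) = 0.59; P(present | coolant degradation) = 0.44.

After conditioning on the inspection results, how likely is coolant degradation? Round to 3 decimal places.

By Bayes' rule with conditional independence, the unnormalized weight for each hypothesis is prior × ∏ likelihoods (using 1 − P(present | H) for each absent inspection result):
  supplier lot change: 0.20 × (1 − 0.95) × 0.86 × (1 − 0.48) = 0.004472
  humidity excursion: 0.27 × (1 − 0.80) × 0.53 × (1 − 0.59) = 0.011734
  coolant degradation: 0.53 × (1 − 0.13) × 0.93 × (1 − 0.44) = 0.24014
Normalizing constant Z = 0.004472 + 0.011734 + 0.24014 = 0.25635.
P(coolant degradation | evidence) = 0.24014 / 0.25635 ≈ 0.937.

0.937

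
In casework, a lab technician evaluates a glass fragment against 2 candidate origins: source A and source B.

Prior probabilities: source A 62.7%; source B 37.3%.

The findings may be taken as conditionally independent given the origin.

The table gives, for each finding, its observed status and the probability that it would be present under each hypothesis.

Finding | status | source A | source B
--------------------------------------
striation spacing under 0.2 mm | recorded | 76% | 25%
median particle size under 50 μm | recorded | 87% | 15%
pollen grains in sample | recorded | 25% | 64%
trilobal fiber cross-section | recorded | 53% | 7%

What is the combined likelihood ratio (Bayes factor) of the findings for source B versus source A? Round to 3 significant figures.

Take the product of per-finding likelihoods under each hypothesis, then divide.
  source B: 0.25 × 0.15 × 0.64 × 0.07 = 0.00168
  source A: 0.76 × 0.87 × 0.25 × 0.53 = 0.087609
Bayes factor = 0.00168 / 0.087609 ≈ 0.0192

0.0192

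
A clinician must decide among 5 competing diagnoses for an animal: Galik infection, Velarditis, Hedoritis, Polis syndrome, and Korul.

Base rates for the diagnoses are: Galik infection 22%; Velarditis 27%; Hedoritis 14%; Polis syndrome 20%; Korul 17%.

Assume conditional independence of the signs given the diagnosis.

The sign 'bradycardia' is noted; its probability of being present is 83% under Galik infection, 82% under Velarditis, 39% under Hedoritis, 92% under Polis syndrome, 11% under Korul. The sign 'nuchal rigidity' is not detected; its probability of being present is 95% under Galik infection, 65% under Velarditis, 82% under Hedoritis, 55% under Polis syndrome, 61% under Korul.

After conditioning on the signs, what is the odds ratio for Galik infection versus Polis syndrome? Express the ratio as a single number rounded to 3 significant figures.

Posterior odds equal prior odds times the likelihood ratio; only the two competing hypotheses matter (using 1 − P(present | H) for each absent sign).
  Galik infection: 0.22 × 0.83 × (1 − 0.95) = 0.00913
  Polis syndrome: 0.20 × 0.92 × (1 − 0.55) = 0.0828
Odds(Galik infection : Polis syndrome) = 0.00913 / 0.0828 ≈ 0.110.

0.110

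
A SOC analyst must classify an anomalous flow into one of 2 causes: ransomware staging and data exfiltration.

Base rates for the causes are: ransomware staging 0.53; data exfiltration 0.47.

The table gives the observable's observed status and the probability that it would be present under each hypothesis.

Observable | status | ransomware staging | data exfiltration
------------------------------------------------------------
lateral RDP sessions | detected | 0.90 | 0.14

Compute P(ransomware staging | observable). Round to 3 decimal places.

For each hypothesis, the unnormalized posterior weight is prior × likelihood:
  ransomware staging: 0.53 × 0.90 = 0.477
  data exfiltration: 0.47 × 0.14 = 0.0658
Normalizing constant Z = 0.477 + 0.0658 = 0.5428.
P(ransomware staging | evidence) = 0.477 / 0.5428 ≈ 0.879.

0.879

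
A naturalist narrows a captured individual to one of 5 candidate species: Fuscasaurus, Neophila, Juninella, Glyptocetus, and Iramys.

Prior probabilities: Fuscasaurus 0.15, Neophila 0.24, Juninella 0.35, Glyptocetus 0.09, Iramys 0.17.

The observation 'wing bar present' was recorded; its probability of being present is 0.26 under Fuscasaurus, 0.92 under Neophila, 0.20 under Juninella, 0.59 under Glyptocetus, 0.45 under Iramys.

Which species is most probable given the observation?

Multiply each prior by the likelihood of the observation:
  Fuscasaurus: 0.15 × 0.26 = 0.039
  Neophila: 0.24 × 0.92 = 0.2208
  Juninella: 0.35 × 0.20 = 0.07
  Glyptocetus: 0.09 × 0.59 = 0.0531
  Iramys: 0.17 × 0.45 = 0.0765
The unnormalized weights sum to 0.4594.
P(Fuscasaurus | evidence) ≈ 0.039 / 0.4594 ≈ 0.085
P(Neophila | evidence) ≈ 0.2208 / 0.4594 ≈ 0.481
P(Juninella | evidence) ≈ 0.07 / 0.4594 ≈ 0.152
P(Glyptocetus | evidence) ≈ 0.0531 / 0.4594 ≈ 0.116
P(Iramys | evidence) ≈ 0.0765 / 0.4594 ≈ 0.167
The largest is 0.481, so Neophila is most probable.

Neophila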